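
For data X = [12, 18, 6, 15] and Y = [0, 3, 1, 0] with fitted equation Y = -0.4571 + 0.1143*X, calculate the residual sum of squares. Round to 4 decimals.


Predicted values from Y = -0.4571 + 0.1143*X.
Residuals: [-0.9145, 1.3997, 0.7713, -1.2574].
SSres = 4.9714.

4.9714


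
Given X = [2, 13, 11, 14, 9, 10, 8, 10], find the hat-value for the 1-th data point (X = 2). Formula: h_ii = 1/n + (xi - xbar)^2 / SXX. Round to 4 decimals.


Mean of X: xbar = 9.6250.
SXX = 93.8750.
For X = 2: h = 1/8 + (2 - 9.6250)^2/93.8750 = 0.7443.

0.7443


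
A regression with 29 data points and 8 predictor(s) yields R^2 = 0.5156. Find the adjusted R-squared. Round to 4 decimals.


Using the formula:
(1 - 0.5156) = 0.4844.
Multiply by 28/20: 0.4844 * 28 = 13.5632, then 13.5632 / 20 = 0.6782.
Adj R^2 = 1 - 0.6782 = 0.3218.

0.3218


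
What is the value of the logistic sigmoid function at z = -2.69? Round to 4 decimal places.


exp(2.6900) = 14.7317.
1 + exp(-z) = 15.7317.
sigmoid = 1/15.7317 = 0.0636.

0.0636


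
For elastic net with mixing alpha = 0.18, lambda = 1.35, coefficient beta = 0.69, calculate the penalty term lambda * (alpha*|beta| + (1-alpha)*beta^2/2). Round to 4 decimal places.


alpha * |beta| = 0.18 * 0.69 = 0.1242.
(1-alpha) * beta^2/2 = 0.82 * 0.4761/2 = 0.1952.
Total = 1.35 * (0.1242 + 0.1952) = 0.4312.

0.4312


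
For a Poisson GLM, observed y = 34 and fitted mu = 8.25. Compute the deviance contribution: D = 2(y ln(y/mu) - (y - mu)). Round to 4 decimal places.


y/mu = 34/8.25 = 4.121212 (approx.), and ln(34/8.25) = 1.416147.
y * ln(y/mu) = 34 * 1.416147 = 48.148998.
y - mu = 25.75.
D = 2 * (48.148998 - 25.75) = 44.797996, which rounds to 44.7980.

44.7980


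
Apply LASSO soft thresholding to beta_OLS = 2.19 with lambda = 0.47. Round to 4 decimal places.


|beta_OLS| = 2.19.
lambda = 0.47.
Since |beta| > lambda, coefficient = sign(beta)*(|beta| - lambda) = 1.7200.
Result = 1.7200.

1.7200


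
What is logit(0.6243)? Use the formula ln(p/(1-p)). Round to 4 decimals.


The odds are p/(1-p) = 0.6243 / 0.3757 = 1.6617.
logit(p) = ln(1.6617) = 0.5078.

0.5078


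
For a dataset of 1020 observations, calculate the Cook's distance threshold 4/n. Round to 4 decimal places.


Cook's distance cutoff = 4/n = 4/1020.
= 0.0039.

0.0039


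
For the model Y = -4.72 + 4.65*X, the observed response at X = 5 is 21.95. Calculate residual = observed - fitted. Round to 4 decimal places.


Fitted value at X = 5 is yhat = -4.72 + 4.65*5 = 18.5300.
Residual = 21.95 - 18.5300 = 3.4200.

3.4200


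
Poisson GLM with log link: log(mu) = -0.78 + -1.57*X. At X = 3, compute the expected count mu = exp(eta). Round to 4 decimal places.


Linear predictor: eta = -0.78 + (-1.57)(3) = -5.4900.
Expected count: mu = exp(-5.4900) = 0.0041.

0.0041


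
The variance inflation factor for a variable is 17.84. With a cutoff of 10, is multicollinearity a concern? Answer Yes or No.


Check: VIF = 17.84 vs threshold = 10.
Since 17.84 >= 10, the answer is Yes.

Yes


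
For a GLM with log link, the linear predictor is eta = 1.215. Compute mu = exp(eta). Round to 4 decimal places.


mu = exp(eta) = exp(1.215).
= 3.3703.

3.3703


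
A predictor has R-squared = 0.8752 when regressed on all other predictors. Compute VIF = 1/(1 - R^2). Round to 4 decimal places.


Denominator: 1 - 0.8752 = 0.1248.
VIF = 1 / 0.1248 = 8.0128.

8.0128


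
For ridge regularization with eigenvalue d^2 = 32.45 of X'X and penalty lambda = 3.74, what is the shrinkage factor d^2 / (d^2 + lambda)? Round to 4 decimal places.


d^2 + lambda = 32.45 + 3.74 = 36.1900.
Shrinkage factor = 32.45/36.1900 = 0.8967.

0.8967


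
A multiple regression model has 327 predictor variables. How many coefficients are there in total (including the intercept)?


Including the intercept, the model has 327 predictor coefficients + 1 intercept.
Total = 328.

328


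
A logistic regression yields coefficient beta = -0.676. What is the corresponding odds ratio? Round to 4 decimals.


exp(-0.676) = 0.5086.
So the odds ratio is 0.5086.

0.5086


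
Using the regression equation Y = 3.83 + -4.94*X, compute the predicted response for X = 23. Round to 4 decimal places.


Predicted value:
Y = 3.83 + (-4.94)(23) = 3.83 + -113.6200 = -109.7900.

-109.7900


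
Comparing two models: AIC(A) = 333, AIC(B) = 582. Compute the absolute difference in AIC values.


Absolute difference = |333 - 582| = 249.
The model with lower AIC (A) is preferred.

249


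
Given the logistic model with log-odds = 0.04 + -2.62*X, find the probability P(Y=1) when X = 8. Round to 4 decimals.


z = 0.04 + -2.62 * 8 = -20.9200.
Sigmoid: P = 1 / (1 + exp(20.9200)) = 0.0000.

0.0000


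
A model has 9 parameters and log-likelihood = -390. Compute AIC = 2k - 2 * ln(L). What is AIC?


AIC = 2*9 - 2*(-390).
= 18 + 780 = 798.

798


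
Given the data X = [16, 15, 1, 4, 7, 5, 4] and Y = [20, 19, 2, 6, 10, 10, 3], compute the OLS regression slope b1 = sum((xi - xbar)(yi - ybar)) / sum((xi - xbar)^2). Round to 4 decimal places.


The sample means are xbar = 7.4286 and ybar = 10.0000.
Compute S_xx = 201.7143 and S_xy = 243.0000.
Slope b1 = S_xy / S_xx = 243.0000 / 201.7143 = 1.2047.

1.2047


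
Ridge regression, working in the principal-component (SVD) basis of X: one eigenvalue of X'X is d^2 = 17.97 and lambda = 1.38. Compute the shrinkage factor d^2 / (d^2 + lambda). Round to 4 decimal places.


d^2 + lambda = 17.97 + 1.38 = 19.3500.
Shrinkage factor = 17.97/19.3500 = 0.9287.

0.9287


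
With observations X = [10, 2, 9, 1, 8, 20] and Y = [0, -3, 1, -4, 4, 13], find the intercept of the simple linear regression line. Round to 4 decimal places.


The slope is b1 = 0.8543.
Sample means are xbar = 8.3333 and ybar = 1.8333.
Intercept: b0 = 1.8333 - (0.8543)(8.3333) = -5.2857.

-5.2857


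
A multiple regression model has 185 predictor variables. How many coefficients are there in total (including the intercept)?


Total coefficients = number of predictors + 1 (for the intercept).
= 185 + 1 = 186.

186


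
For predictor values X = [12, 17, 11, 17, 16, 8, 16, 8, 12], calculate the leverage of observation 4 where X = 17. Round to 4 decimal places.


Compute xbar = 13.0000 with n = 9 observations.
SXX = 106.0000.
Leverage = 1/9 + (17 - 13.0000)^2/106.0000 = 0.2621.

0.2621


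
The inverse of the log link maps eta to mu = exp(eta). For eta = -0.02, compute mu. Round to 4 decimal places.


Apply the inverse link:
mu = e^-0.02 = 0.9802.

0.9802


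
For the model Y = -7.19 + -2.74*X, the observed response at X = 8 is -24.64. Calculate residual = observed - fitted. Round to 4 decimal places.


Fitted value at X = 8 is yhat = -7.19 + -2.74*8 = -29.1100.
Residual = -24.64 - -29.1100 = 4.4700.

4.4700


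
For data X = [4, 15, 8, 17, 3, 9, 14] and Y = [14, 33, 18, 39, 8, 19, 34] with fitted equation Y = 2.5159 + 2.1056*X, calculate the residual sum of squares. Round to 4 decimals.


Predicted values from Y = 2.5159 + 2.1056*X.
Residuals: [3.0617, -1.0999, -1.3607, 0.6889, -0.8327, -2.4663, 2.0057].
SSres = 23.7087.

23.7087


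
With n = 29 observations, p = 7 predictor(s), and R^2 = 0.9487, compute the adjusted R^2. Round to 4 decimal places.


Plug in: Adj R^2 = 1 - (1 - 0.9487) * 28/21.
= 1 - 0.0513 * 28/21
= 1 - 1.4364 / 21
= 1 - 0.0684 = 0.9316.

0.9316


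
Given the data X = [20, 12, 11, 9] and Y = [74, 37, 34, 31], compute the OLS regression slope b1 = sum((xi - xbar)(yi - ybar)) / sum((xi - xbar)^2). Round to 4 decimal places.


The sample means are xbar = 13.0000 and ybar = 44.0000.
Compute S_xx = 70.0000 and S_xy = 289.0000.
Slope b1 = S_xy / S_xx = 289.0000 / 70.0000 = 4.1286.

4.1286


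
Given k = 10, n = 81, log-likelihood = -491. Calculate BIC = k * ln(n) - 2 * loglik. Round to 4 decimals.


k * ln(n) = 10 * ln(81) = 10 * 4.394449 = 43.944490.
-2 * loglik = -2 * (-491) = 982.
BIC = 43.944490 + 982 = 1025.944490, which rounds to 1025.9445.

1025.9445


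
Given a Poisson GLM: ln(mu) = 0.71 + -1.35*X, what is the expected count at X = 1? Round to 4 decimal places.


eta = 0.71 + -1.35 * 1 = -0.6400.
mu = exp(-0.6400) = 0.5273.

0.5273


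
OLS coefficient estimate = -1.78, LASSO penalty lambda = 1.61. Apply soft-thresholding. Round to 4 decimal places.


Check: |-1.78| = 1.78 vs lambda = 1.61.
Since |beta| > lambda, coefficient = sign(beta)*(|beta| - lambda) = -0.1700.
Soft-thresholded coefficient = -0.1700.

-0.1700


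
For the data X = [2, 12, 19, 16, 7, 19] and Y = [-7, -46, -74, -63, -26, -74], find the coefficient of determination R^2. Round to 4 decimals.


Fit the OLS line: b0 = 1.2982, b1 = -3.9705.
SSres = 1.1270.
SStot = 3745.3333.
R^2 = 1 - 1.1270/3745.3333 = 0.9997.

0.9997


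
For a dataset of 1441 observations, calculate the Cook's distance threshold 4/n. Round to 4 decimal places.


The threshold is 4/n.
4/1441 = 0.0028.

0.0028


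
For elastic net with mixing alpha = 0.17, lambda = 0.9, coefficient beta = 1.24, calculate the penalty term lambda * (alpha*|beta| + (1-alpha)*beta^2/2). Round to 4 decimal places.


Compute:
L1 = 0.17 * 1.24 = 0.2108.
L2 = 0.83 * 1.24^2 / 2 = 0.6381.
Penalty = 0.9 * (0.2108 + 0.6381) = 0.7640.

0.7640


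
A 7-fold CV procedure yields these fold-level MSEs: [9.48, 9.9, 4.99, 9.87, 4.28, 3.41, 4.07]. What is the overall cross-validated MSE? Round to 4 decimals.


Sum of fold MSEs = 46.0000.
Average = 46.0000 / 7 = 6.5714.

6.5714


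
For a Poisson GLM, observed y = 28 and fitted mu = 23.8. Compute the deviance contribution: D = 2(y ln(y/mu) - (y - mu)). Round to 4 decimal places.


Compute y*ln(y/mu) = 28*ln(28/23.8) = 28*0.162519 = 4.550532.
y - mu = 4.2.
D = 2*(4.550532 - (4.2)) = 0.701064, which rounds to 0.7011.

0.7011


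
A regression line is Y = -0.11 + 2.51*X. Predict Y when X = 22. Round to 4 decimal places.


Plug X = 22 into Y = -0.11 + 2.51*X:
Y = -0.11 + 55.2200 = 55.1100.

55.1100


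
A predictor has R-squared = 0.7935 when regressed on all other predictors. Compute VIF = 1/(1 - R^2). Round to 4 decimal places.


VIF = 1 / (1 - 0.7935).
= 1 / 0.2065 = 4.8426.

4.8426


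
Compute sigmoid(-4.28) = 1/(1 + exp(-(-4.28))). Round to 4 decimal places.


Compute exp(4.2800) = 72.2404.
Sigmoid = 1 / (1 + 72.2404) = 1 / 73.2404 = 0.0137.

0.0137


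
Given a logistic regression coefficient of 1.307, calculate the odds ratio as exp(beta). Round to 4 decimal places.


The odds ratio is computed as:
OR = e^(1.307) = 3.6951.

3.6951


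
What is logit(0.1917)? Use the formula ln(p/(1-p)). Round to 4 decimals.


The odds are p/(1-p) = 0.1917 / 0.8083 = 0.2372.
logit(p) = ln(0.2372) = -1.4390.

-1.4390


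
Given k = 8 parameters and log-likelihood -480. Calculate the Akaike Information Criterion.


AIC = 2*8 - 2*(-480).
= 16 + 960 = 976.

976


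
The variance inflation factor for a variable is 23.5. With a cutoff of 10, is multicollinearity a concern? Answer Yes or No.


The threshold is 10.
VIF = 23.5 is >= 10.
Multicollinearity indication: Yes.

Yes


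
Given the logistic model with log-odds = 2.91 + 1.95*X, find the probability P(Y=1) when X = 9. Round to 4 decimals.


Compute z = 2.91 + (1.95)(9) = 20.4600.
exp(-z) = 0.0000.
P = 1/(1 + 0.0000) = 1.0000.

1.0000


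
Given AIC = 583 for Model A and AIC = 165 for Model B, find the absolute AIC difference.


|AIC_A - AIC_B| = |583 - 165| = 418.
Model B is preferred (lower AIC).

418


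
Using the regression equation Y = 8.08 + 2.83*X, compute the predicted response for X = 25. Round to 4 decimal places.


Plug X = 25 into Y = 8.08 + 2.83*X:
Y = 8.08 + 70.7500 = 78.8300.

78.8300


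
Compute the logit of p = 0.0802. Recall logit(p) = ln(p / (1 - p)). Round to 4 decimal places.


1 - p = 0.9198.
p/(1-p) = 0.0872.
logit = ln(0.0872) = -2.4396.

-2.4396


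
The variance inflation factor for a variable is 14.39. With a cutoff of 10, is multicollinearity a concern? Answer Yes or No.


Compare VIF = 14.39 to the threshold of 10.
14.39 >= 10, so the answer is Yes.

Yes


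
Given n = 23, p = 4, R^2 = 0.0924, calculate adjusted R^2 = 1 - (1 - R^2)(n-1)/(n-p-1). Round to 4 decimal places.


Plug in: Adj R^2 = 1 - (1 - 0.0924) * 22/18.
= 1 - 0.9076 * 22/18
= 1 - 19.9672 / 18
= 1 - 1.1093 = -0.1093.

-0.1093


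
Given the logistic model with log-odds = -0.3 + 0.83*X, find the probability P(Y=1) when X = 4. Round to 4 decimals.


Linear predictor: z = -0.3 + 0.83 * 4 = 3.0200.
P = 1/(1 + exp(-3.0200)) = 1/(1 + 0.0488) = 0.9535.

0.9535


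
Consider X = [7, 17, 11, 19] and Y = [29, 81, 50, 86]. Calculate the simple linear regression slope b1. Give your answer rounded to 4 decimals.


First compute the means: xbar = 13.5000, ybar = 61.5000.
Then S_xx = sum((xi - xbar)^2) = 91.0000.
S_xy = sum((xi - xbar)(yi - ybar)) = 443.0000.
b1 = S_xy / S_xx = 443.0000 / 91.0000 = 4.8681.

4.8681


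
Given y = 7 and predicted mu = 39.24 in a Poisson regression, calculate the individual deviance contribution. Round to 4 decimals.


First: ln(7/39.24) = -1.723786.
Then: 7 * -1.723786 = -12.066502.
y - mu = 7 - 39.24 = -32.24.
D = 2(-12.066502 - -32.24) = 40.346996, which rounds to 40.3470.

40.3470


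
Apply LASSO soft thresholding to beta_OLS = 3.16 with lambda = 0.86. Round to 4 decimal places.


|beta_OLS| = 3.16.
lambda = 0.86.
Since |beta| > lambda, coefficient = sign(beta)*(|beta| - lambda) = 2.3000.
Result = 2.3000.

2.3000


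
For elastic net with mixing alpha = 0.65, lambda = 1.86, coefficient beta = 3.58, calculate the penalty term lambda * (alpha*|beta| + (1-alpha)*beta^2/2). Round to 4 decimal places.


Compute:
L1 = 0.65 * 3.58 = 2.3270.
L2 = 0.35 * 3.58^2 / 2 = 2.2429.
Penalty = 1.86 * (2.3270 + 2.2429) = 8.5000.

8.5000


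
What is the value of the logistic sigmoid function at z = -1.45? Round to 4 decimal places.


exp(1.4500) = 4.2631.
1 + exp(-z) = 5.2631.
sigmoid = 1/5.2631 = 0.1900.

0.1900


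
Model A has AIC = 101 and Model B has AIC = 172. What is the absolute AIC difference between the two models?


|AIC_A - AIC_B| = |101 - 172| = 71.
Model A is preferred (lower AIC).

71


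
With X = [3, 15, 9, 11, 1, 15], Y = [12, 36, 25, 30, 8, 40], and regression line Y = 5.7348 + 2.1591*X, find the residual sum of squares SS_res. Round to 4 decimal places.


Predicted values from Y = 5.7348 + 2.1591*X.
Residuals: [-0.2121, -2.1213, -0.1667, 0.5151, 0.1061, 1.8787].
SSres = 8.3788.

8.3788


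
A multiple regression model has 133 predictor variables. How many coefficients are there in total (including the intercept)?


Each predictor gets one coefficient, plus one intercept.
Total parameters = 133 + 1 = 134.

134


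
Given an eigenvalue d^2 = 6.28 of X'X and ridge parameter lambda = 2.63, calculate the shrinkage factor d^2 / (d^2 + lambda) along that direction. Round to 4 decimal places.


Denominator = d^2 + lambda = 6.28 + 2.63 = 8.9100.
Shrinkage = 6.28 / 8.9100 = 0.7048.

0.7048


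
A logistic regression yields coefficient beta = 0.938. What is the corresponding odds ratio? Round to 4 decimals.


The odds ratio is computed as:
OR = e^(0.938) = 2.5549.

2.5549


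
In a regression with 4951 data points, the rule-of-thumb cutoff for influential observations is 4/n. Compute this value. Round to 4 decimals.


Using the rule of thumb:
Threshold = 4 / 4951 = 0.0008.

0.0008


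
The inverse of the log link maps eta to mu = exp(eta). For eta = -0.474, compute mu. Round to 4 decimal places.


mu = exp(eta) = exp(-0.474).
= 0.6225.

0.6225


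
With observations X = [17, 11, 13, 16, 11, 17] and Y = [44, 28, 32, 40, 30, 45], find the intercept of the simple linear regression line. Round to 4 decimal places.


First find the slope: b1 = 2.5592.
Means: xbar = 14.1667, ybar = 36.5000.
b0 = ybar - b1 * xbar = 36.5000 - 2.5592 * 14.1667 = 0.2449.

0.2449


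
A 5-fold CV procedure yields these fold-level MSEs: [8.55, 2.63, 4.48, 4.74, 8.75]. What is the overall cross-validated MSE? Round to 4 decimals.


Sum of fold MSEs = 29.1500.
Average = 29.1500 / 5 = 5.8300.

5.8300


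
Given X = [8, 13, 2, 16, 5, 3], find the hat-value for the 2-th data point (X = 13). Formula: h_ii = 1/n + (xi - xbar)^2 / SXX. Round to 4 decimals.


Mean of X: xbar = 7.8333.
SXX = 158.8333.
For X = 13: h = 1/6 + (13 - 7.8333)^2/158.8333 = 0.3347.

0.3347


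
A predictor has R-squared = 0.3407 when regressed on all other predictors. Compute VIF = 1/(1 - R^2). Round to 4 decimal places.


VIF = 1 / (1 - 0.3407).
= 1 / 0.6593 = 1.5168.

1.5168


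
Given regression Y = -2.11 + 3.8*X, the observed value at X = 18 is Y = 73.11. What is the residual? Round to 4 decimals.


Predicted = -2.11 + 3.8 * 18 = 66.2900.
Residual = 73.11 - 66.2900 = 6.8200.

6.8200


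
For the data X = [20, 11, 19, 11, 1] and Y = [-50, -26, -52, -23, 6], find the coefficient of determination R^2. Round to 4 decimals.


The fitted line is Y = 9.1173 + -3.0740*X.
SSres = 17.5128, SStot = 2240.0000.
R^2 = 1 - SSres/SStot = 0.9922.

0.9922


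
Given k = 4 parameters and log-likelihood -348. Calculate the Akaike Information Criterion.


AIC = 2k - 2*loglik = 2(4) - 2(-348).
= 8 + 696 = 704.

704


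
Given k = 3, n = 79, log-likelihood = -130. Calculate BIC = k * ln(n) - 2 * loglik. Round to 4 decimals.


Compute k*ln(n) = 3*ln(79) = 3*4.369448 = 13.108344.
Then -2*loglik = 260.
BIC = 13.108344 + 260 = 273.108344, which rounds to 273.1083.

273.1083


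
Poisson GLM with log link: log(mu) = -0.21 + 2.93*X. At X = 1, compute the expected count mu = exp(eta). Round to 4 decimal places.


Linear predictor: eta = -0.21 + (2.93)(1) = 2.7200.
Expected count: mu = exp(2.7200) = 15.1803.

15.1803


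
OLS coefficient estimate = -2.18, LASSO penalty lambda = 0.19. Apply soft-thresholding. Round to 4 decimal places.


Absolute value: |-2.18| = 2.18.
Compare to lambda = 0.19.
Since |beta| > lambda, coefficient = sign(beta)*(|beta| - lambda) = -1.9900.

-1.9900


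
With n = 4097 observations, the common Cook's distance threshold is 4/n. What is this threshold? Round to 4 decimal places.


Using the rule of thumb:
Threshold = 4 / 4097 = 0.0010.

0.0010


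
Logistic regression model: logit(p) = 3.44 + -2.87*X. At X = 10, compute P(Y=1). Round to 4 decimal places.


z = 3.44 + -2.87 * 10 = -25.2600.
Sigmoid: P = 1 / (1 + exp(25.2600)) = 0.0000.

0.0000


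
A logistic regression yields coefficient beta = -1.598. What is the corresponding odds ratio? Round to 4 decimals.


Odds ratio = exp(beta) = exp(-1.598).
= 0.2023.

0.2023


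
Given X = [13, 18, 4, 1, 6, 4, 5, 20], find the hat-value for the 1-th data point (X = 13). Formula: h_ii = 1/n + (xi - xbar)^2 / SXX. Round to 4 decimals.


n = 8, xbar = 8.8750.
SXX = sum((xi - xbar)^2) = 356.8750.
h = 1/8 + (13 - 8.8750)^2 / 356.8750 = 0.1727.

0.1727


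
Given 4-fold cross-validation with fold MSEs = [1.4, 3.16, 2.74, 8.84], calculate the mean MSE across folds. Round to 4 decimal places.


Add all fold MSEs: 16.1400.
Divide by k = 4: 16.1400/4 = 4.0350.

4.0350


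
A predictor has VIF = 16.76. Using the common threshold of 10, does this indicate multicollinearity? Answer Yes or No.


Compare VIF = 16.76 to the threshold of 10.
16.76 >= 10, so the answer is Yes.

Yes


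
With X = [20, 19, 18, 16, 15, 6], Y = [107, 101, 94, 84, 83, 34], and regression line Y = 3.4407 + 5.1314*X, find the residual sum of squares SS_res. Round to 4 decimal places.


Predicted values from Y = 3.4407 + 5.1314*X.
Residuals: [0.9313, 0.0627, -1.8059, -1.5431, 2.5883, -0.2291].
SSres = 13.2655.

13.2655


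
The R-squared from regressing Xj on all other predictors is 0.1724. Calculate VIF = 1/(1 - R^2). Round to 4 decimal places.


VIF = 1 / (1 - 0.1724).
= 1 / 0.8276 = 1.2083.

1.2083


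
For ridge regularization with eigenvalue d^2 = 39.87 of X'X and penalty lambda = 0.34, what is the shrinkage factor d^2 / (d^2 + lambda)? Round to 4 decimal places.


Compute the denominator: 39.87 + 0.34 = 40.2100.
Shrinkage factor = 39.87 / 40.2100 = 0.9915.

0.9915


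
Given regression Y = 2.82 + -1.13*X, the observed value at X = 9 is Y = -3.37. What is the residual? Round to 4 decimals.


Compute yhat = 2.82 + (-1.13)(9) = -7.3500.
Residual = actual - predicted = -3.37 - -7.3500 = 3.9800.

3.9800


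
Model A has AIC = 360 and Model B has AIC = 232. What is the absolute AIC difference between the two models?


Compute |360 - 232| = 128.
Model B has the smaller AIC.

128


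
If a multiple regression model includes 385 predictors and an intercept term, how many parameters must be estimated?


Total coefficients = number of predictors + 1 (for the intercept).
= 385 + 1 = 386.

386


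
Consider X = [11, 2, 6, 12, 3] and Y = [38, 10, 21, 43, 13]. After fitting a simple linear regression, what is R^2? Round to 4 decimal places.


After computing the OLS fit (b0=2.9082, b1=3.2488):
SSres = 4.0749, SStot = 878.0000.
R^2 = 1 - 4.0749/878.0000 = 0.9954.

0.9954


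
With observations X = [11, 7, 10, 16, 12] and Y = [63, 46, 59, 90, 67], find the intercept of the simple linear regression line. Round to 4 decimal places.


The slope is b1 = 4.8832.
Sample means are xbar = 11.2000 and ybar = 65.0000.
Intercept: b0 = 65.0000 - (4.8832)(11.2000) = 10.3084.

10.3084


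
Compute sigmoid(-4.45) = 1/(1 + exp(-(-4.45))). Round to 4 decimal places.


exp(4.4500) = 85.6269.
1 + exp(-z) = 86.6269.
sigmoid = 1/86.6269 = 0.0115.

0.0115


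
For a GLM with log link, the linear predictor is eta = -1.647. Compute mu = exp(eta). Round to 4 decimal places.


mu = exp(eta) = exp(-1.647).
= 0.1926.

0.1926


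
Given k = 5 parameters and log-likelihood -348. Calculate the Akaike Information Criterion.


AIC = 2*5 - 2*(-348).
= 10 + 696 = 706.

706


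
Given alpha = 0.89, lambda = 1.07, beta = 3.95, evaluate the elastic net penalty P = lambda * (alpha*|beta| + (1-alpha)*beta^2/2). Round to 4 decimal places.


alpha * |beta| = 0.89 * 3.95 = 3.5155.
(1-alpha) * beta^2/2 = 0.11 * 15.6025/2 = 0.8581.
Total = 1.07 * (3.5155 + 0.8581) = 4.6798.

4.6798


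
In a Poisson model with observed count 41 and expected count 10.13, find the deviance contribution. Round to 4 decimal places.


y/mu = 41/10.13 = 4.047384 (approx.), and ln(41/10.13) = 1.398071.
y * ln(y/mu) = 41 * 1.398071 = 57.320911.
y - mu = 30.87.
D = 2 * (57.320911 - 30.87) = 52.901822, which rounds to 52.9018.

52.9018


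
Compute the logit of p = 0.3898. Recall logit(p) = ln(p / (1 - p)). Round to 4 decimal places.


1 - p = 0.6102.
p/(1-p) = 0.6388.
logit = ln(0.6388) = -0.4482.

-0.4482


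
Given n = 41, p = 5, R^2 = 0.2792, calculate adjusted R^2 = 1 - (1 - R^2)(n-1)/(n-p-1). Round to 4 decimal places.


Plug in: Adj R^2 = 1 - (1 - 0.2792) * 40/35.
= 1 - 0.7208 * 40/35
= 1 - 28.8320 / 35
= 1 - 0.8238 = 0.1762.

0.1762


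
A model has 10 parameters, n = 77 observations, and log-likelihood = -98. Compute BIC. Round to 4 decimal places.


Compute k*ln(n) = 10*ln(77) = 10*4.343805 = 43.438050.
Then -2*loglik = 196.
BIC = 43.438050 + 196 = 239.438050, which rounds to 239.4381.

239.4381


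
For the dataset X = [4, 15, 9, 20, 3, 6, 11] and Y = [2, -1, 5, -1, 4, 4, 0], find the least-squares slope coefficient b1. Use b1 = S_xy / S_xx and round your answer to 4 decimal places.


First compute the means: xbar = 9.7143, ybar = 1.8571.
Then S_xx = sum((xi - xbar)^2) = 227.4286.
S_xy = sum((xi - xbar)(yi - ybar)) = -72.2857.
b1 = S_xy / S_xx = -72.2857 / 227.4286 = -0.3178.

-0.3178


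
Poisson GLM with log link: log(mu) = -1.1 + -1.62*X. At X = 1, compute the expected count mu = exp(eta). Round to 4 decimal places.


Compute eta = -1.1 + -1.62 * 1 = -2.7200.
Apply inverse link: mu = e^-2.7200 = 0.0659.

0.0659


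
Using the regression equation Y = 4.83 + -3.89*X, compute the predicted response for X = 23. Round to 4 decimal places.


Substitute X = 23 into the equation:
Y = 4.83 + -3.89 * 23 = 4.83 + -89.4700 = -84.6400.

-84.6400


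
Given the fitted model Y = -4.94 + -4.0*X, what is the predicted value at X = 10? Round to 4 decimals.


Plug X = 10 into Y = -4.94 + -4.0*X:
Y = -4.94 + -40.0000 = -44.9400.

-44.9400


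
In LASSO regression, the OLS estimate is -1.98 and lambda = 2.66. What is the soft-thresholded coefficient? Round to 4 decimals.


Check: |-1.98| = 1.98 vs lambda = 2.66.
Since |beta| <= lambda, the coefficient is set to 0.
Soft-thresholded coefficient = 0.0000.

0.0000


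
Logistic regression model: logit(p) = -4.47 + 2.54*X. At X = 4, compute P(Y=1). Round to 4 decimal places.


Linear predictor: z = -4.47 + 2.54 * 4 = 5.6900.
P = 1/(1 + exp(-5.6900)) = 1/(1 + 0.0034) = 0.9966.

0.9966


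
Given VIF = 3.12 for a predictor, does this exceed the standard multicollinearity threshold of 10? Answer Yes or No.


Check: VIF = 3.12 vs threshold = 10.
Since 3.12 < 10, the answer is No.

No


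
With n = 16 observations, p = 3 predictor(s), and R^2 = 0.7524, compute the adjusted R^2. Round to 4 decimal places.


Using the formula:
(1 - 0.7524) = 0.2476.
Multiply by 15/12: 0.2476 * 15 = 3.7140, then 3.7140 / 12 = 0.3095.
Adj R^2 = 1 - 0.3095 = 0.6905.

0.6905


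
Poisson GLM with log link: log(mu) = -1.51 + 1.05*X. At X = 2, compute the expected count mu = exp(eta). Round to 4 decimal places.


Linear predictor: eta = -1.51 + (1.05)(2) = 0.5900.
Expected count: mu = exp(0.5900) = 1.8040.

1.8040


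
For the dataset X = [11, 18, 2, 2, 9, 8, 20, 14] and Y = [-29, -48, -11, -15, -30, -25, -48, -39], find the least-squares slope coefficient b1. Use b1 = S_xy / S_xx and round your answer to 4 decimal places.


Calculate xbar = 10.5000, ybar = -30.6250.
S_xx = 312.0000, S_xy = -638.5000.
Using b1 = S_xy / S_xx = -638.5000 / 312.0000, we get b1 = -2.0465.

-2.0465


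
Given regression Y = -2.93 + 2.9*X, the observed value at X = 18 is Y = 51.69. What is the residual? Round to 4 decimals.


Predicted = -2.93 + 2.9 * 18 = 49.2700.
Residual = 51.69 - 49.2700 = 2.4200.

2.4200


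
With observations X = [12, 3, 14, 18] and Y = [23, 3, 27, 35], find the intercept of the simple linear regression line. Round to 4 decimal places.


Compute b1 = 2.1449 from the OLS formula.
With xbar = 11.7500 and ybar = 22.0000, the intercept is:
b0 = 22.0000 - 2.1449 * 11.7500 = -3.2029.

-3.2029


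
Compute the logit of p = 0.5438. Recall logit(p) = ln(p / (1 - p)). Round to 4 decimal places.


Compute the odds: 0.5438/0.4562 = 1.1920.
Take the natural log: ln(1.1920) = 0.1757.

0.1757


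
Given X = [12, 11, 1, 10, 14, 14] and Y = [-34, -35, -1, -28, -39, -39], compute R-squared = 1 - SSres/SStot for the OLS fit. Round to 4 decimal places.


After computing the OLS fit (b0=1.2557, b1=-2.9602):
SSres = 17.1477, SStot = 1045.3333.
R^2 = 1 - 17.1477/1045.3333 = 0.9836.

0.9836


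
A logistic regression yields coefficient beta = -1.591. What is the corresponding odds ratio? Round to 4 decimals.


exp(-1.591) = 0.2037.
So the odds ratio is 0.2037.

0.2037


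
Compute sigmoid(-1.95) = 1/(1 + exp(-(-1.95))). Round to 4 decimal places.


exp(1.9500) = 7.0287.
1 + exp(-z) = 8.0287.
sigmoid = 1/8.0287 = 0.1246.

0.1246


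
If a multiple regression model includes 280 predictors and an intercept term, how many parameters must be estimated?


Total coefficients = number of predictors + 1 (for the intercept).
= 280 + 1 = 281.

281


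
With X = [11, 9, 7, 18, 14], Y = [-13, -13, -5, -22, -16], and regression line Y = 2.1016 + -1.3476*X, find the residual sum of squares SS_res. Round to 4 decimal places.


For each point, residual = actual - predicted.
Residuals: [-0.2780, -2.9732, 2.3316, 0.1552, 0.7648].
Sum of squared residuals = 14.9626.

14.9626


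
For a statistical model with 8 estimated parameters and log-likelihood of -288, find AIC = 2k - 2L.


AIC = 2k - 2*loglik = 2(8) - 2(-288).
= 16 + 576 = 592.

592


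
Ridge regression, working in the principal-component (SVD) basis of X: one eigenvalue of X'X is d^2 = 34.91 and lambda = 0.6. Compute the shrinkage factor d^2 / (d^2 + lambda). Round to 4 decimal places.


Denominator = d^2 + lambda = 34.91 + 0.6 = 35.5100.
Shrinkage = 34.91 / 35.5100 = 0.9831.

0.9831


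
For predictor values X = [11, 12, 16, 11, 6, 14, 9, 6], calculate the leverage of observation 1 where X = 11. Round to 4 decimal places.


Compute xbar = 10.6250 with n = 8 observations.
SXX = 87.8750.
Leverage = 1/8 + (11 - 10.6250)^2/87.8750 = 0.1266.

0.1266


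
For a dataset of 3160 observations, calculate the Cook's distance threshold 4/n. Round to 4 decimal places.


Using the rule of thumb:
Threshold = 4 / 3160 = 0.0013.

0.0013


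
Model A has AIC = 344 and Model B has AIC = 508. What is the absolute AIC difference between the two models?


Compute |344 - 508| = 164.
Model A has the smaller AIC.

164


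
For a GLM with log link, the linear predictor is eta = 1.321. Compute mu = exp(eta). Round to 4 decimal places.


mu = exp(eta) = exp(1.321).
= 3.7472.

3.7472


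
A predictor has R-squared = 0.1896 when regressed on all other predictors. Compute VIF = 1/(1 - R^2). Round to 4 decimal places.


VIF = 1 / (1 - 0.1896).
= 1 / 0.8104 = 1.2340.

1.2340


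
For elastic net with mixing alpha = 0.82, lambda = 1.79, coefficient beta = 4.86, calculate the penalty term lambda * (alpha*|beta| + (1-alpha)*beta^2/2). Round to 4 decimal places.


Compute:
L1 = 0.82 * 4.86 = 3.9852.
L2 = 0.18 * 4.86^2 / 2 = 2.1258.
Penalty = 1.79 * (3.9852 + 2.1258) = 10.9386.

10.9386


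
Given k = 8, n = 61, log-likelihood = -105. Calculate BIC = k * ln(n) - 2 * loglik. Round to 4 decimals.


ln(61) = 4.110874.
k * ln(n) = 8 * 4.110874 = 32.886992.
-2L = 210.
BIC = 32.886992 + 210 = 242.886992, which rounds to 242.8870.

242.8870


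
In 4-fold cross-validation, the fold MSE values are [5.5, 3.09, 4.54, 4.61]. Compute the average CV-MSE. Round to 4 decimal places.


Sum of fold MSEs = 17.7400.
Average = 17.7400 / 4 = 4.4350.

4.4350


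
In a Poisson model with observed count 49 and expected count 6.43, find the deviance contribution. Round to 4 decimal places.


First: ln(49/6.43) = 2.030846.
Then: 49 * 2.030846 = 99.511454.
y - mu = 49 - 6.43 = 42.57.
D = 2(99.511454 - 42.57) = 113.882908, which rounds to 113.8829.

113.8829


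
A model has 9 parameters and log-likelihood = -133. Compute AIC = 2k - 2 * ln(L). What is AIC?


AIC = 2*9 - 2*(-133).
= 18 + 266 = 284.

284


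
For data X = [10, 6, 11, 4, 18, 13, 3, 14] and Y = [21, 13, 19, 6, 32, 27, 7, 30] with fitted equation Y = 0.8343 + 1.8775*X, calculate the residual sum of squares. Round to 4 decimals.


Predicted values from Y = 0.8343 + 1.8775*X.
Residuals: [1.3907, 0.9007, -2.4868, -2.3443, -2.6293, 1.7582, 0.5332, 2.8807].
SSres = 33.0124.

33.0124


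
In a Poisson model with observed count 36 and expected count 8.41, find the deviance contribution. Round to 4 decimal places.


First: ln(36/8.41) = 1.454097.
Then: 36 * 1.454097 = 52.347492.
y - mu = 36 - 8.41 = 27.59.
D = 2(52.347492 - 27.59) = 49.514984, which rounds to 49.5150.

49.5150


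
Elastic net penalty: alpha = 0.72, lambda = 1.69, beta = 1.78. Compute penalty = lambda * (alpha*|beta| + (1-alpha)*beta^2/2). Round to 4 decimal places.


alpha * |beta| = 0.72 * 1.78 = 1.2816.
(1-alpha) * beta^2/2 = 0.28 * 3.1684/2 = 0.4436.
Total = 1.69 * (1.2816 + 0.4436) = 2.9155.

2.9155


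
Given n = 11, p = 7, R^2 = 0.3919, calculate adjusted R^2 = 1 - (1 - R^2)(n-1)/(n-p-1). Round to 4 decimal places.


Plug in: Adj R^2 = 1 - (1 - 0.3919) * 10/3.
= 1 - 0.6081 * 10/3
= 1 - 6.0810 / 3
= 1 - 2.0270 = -1.0270.

-1.0270


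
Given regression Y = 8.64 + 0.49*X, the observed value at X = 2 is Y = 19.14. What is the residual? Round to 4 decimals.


Fitted value at X = 2 is yhat = 8.64 + 0.49*2 = 9.6200.
Residual = 19.14 - 9.6200 = 9.5200.

9.5200


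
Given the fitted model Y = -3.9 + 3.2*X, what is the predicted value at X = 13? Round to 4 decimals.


Substitute X = 13 into the equation:
Y = -3.9 + 3.2 * 13 = -3.9 + 41.6000 = 37.7000.

37.7000


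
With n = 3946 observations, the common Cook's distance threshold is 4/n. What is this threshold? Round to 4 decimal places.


Using the rule of thumb:
Threshold = 4 / 3946 = 0.0010.

0.0010


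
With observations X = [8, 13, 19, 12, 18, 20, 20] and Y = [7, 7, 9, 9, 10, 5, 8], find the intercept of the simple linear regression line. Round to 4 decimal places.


Compute b1 = 0.0128 from the OLS formula.
With xbar = 15.7143 and ybar = 7.8571, the intercept is:
b0 = 7.8571 - 0.0128 * 15.7143 = 7.6552.

7.6552


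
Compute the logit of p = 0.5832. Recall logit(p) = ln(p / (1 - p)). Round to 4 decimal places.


1 - p = 0.4168.
p/(1-p) = 1.3992.
logit = ln(1.3992) = 0.3359.

0.3359


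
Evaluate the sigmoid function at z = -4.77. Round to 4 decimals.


exp(4.7700) = 117.9192.
1 + exp(-z) = 118.9192.
sigmoid = 1/118.9192 = 0.0084.

0.0084


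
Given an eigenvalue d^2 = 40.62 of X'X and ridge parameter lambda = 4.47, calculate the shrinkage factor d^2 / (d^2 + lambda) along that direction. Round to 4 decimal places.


Denominator = d^2 + lambda = 40.62 + 4.47 = 45.0900.
Shrinkage = 40.62 / 45.0900 = 0.9009.

0.9009


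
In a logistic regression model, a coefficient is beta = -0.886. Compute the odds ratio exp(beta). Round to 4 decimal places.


The odds ratio is computed as:
OR = e^(-0.886) = 0.4123.

0.4123


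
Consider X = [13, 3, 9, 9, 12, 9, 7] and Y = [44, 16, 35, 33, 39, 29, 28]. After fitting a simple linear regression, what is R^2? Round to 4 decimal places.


The fitted line is Y = 8.3744 + 2.6674*X.
SSres = 22.5396, SStot = 484.0000.
R^2 = 1 - SSres/SStot = 0.9534.

0.9534


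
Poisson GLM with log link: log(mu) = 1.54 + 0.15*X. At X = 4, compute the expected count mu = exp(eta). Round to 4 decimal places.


eta = 1.54 + 0.15 * 4 = 2.1400.
mu = exp(2.1400) = 8.4994.

8.4994


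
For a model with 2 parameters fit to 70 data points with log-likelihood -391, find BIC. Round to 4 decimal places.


ln(70) = 4.248495.
k * ln(n) = 2 * 4.248495 = 8.496990.
-2L = 782.
BIC = 8.496990 + 782 = 790.496990, which rounds to 790.4970.

790.4970


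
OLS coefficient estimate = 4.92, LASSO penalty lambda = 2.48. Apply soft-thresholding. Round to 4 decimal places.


Check: |4.92| = 4.92 vs lambda = 2.48.
Since |beta| > lambda, coefficient = sign(beta)*(|beta| - lambda) = 2.4400.
Soft-thresholded coefficient = 2.4400.

2.4400


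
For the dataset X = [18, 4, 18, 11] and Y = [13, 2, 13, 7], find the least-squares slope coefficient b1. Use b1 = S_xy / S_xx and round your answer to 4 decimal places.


Calculate xbar = 12.7500, ybar = 8.7500.
S_xx = 134.7500, S_xy = 106.7500.
Using b1 = S_xy / S_xx = 106.7500 / 134.7500, we get b1 = 0.7922.

0.7922


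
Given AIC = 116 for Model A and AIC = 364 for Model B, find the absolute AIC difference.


|AIC_A - AIC_B| = |116 - 364| = 248.
Model A is preferred (lower AIC).

248


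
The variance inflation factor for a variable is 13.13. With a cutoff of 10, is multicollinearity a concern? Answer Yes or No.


The threshold is 10.
VIF = 13.13 is >= 10.
Multicollinearity indication: Yes.

Yes


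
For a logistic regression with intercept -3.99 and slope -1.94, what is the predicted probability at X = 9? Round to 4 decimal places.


Linear predictor: z = -3.99 + -1.94 * 9 = -21.4500.
P = 1/(1 + exp(21.4500)) = 1/(1 + 2068314786.8062) = 0.0000.

0.0000


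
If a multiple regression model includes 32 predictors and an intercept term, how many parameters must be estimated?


Each predictor gets one coefficient, plus one intercept.
Total parameters = 32 + 1 = 33.

33


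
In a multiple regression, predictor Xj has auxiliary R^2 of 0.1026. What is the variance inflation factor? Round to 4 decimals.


Using VIF = 1/(1 - R^2_j):
1 - 0.1026 = 0.8974.
VIF = 1.1143.

1.1143


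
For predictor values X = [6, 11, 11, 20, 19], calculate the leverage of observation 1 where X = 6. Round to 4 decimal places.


n = 5, xbar = 13.4000.
SXX = sum((xi - xbar)^2) = 141.2000.
h = 1/5 + (6 - 13.4000)^2 / 141.2000 = 0.5878.

0.5878


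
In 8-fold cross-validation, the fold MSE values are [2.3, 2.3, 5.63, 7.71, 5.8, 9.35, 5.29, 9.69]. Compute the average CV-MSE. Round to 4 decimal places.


Sum of fold MSEs = 48.0700.
Average = 48.0700 / 8 = 6.0088.

6.0088


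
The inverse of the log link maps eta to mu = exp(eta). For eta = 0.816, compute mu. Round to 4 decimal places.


The inverse log link gives:
mu = exp(0.816) = 2.2614.

2.2614


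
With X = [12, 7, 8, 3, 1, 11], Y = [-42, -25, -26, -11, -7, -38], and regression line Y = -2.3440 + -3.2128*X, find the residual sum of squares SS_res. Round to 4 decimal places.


Predicted values from Y = -2.3440 + -3.2128*X.
Residuals: [-1.1024, -0.1664, 2.0464, 0.9824, -1.4432, -0.3152].
SSres = 8.5780.

8.5780


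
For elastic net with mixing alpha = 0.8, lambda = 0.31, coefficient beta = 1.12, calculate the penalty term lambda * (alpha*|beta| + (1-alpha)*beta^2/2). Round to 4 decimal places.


alpha * |beta| = 0.8 * 1.12 = 0.8960.
(1-alpha) * beta^2/2 = 0.2 * 1.2544/2 = 0.1254.
Total = 0.31 * (0.8960 + 0.1254) = 0.3166.

0.3166


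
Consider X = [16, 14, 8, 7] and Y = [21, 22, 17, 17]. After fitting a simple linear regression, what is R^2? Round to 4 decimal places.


The fitted line is Y = 12.9787 + 0.5574*X.
SSres = 2.4936, SStot = 20.7500.
R^2 = 1 - SSres/SStot = 0.8798.

0.8798


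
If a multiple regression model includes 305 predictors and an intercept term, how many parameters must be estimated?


Including the intercept, the model has 305 predictor coefficients + 1 intercept.
Total = 306.

306


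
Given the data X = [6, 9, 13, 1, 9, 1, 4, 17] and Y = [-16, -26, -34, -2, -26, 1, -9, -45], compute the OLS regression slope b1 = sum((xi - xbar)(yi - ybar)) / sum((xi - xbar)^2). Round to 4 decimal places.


Calculate xbar = 7.5000, ybar = -19.6250.
S_xx = 224.0000, S_xy = -630.5000.
Using b1 = S_xy / S_xx = -630.5000 / 224.0000, we get b1 = -2.8147.

-2.8147


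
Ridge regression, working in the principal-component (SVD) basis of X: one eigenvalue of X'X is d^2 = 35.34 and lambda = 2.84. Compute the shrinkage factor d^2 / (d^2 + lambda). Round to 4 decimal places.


Denominator = d^2 + lambda = 35.34 + 2.84 = 38.1800.
Shrinkage = 35.34 / 38.1800 = 0.9256.

0.9256


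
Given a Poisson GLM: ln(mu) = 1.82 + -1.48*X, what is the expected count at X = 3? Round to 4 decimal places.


eta = 1.82 + -1.48 * 3 = -2.6200.
mu = exp(-2.6200) = 0.0728.

0.0728


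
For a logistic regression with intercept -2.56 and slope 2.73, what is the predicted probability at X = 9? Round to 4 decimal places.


Linear predictor: z = -2.56 + 2.73 * 9 = 22.0100.
P = 1/(1 + exp(-22.0100)) = 1/(1 + 0.0000) = 1.0000.

1.0000


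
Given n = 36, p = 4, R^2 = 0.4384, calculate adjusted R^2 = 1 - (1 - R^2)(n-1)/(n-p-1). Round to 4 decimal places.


Adjusted R^2 = 1 - (1 - R^2) * (n-1)/(n-p-1).
(1 - R^2) = 0.5616.
(n-1)/(n-p-1) = 35/31.
(1 - R^2) * (n-1) = 0.5616 * 35 = 19.6560.
Divide by (n-p-1): 19.6560 / 31 = 0.6341.
Adj R^2 = 1 - 0.6341 = 0.3659.

0.3659


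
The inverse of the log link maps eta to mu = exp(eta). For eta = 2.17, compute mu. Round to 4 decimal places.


mu = exp(eta) = exp(2.17).
= 8.7583.

8.7583


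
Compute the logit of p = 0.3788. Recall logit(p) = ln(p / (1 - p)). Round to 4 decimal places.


1 - p = 0.6212.
p/(1-p) = 0.6098.
logit = ln(0.6098) = -0.4946.

-0.4946
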